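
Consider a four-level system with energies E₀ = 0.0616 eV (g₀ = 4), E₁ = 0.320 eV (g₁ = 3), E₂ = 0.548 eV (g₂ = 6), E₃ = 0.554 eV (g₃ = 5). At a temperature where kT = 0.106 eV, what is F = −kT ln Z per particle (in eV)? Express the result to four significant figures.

Eᵢ/kT = 0.581132, 3.01887, 5.16981, 5.22642.
Z = Σ gᵢe^(−Eᵢ/kT) = 4·e^(−0.581132) + 3·e^(−3.01887) + 6·e^(−5.16981) + 5·e^(−5.22642) = 2.23706 + 0.146569 + 0.0341139 + 0.0268636 = 2.44461.
F = −kT ln Z = −0.106 × ln(2.44461) = −0.106 × 0.893886 = -0.09475 eV.

-0.09475 eV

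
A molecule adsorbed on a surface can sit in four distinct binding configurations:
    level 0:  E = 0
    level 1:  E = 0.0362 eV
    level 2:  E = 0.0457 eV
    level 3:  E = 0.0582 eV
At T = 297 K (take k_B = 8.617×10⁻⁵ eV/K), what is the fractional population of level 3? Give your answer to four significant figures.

k_BT = 8.617×10⁻⁵ × 297 K = 0.0255925 eV.
Eᵢ/kT = 0, 1.41448, 1.78568, 2.27410.
Z = Σ e^(−Eᵢ/kT) = e^(−0) + e^(−1.41448) + e^(−1.78568) + e^(−2.27410) = 1.00000 + 0.243052 + 0.167683 + 0.102889 = 1.51362.
P₃ = e^(−E₃/kT) / Z = 0.102889/1.51362 = 0.06798.

0.06798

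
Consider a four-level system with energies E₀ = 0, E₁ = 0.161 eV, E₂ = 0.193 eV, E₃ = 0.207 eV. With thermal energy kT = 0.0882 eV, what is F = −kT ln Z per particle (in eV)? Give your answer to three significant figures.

Eᵢ/kT = 0, 1.8254, 2.1882, 2.3469.
Z = Σ e^(−Eᵢ/kT) = e^(−0) + e^(−1.8254) + e^(−2.1882) + e^(−2.3469) = 1.0000 + 0.16115 + 0.11212 + 0.095665 = 1.3689.
F = −kT ln Z = −0.0882 × ln(1.3689) = −0.0882 × 0.31401 = -0.0277 eV.

-0.0277 eV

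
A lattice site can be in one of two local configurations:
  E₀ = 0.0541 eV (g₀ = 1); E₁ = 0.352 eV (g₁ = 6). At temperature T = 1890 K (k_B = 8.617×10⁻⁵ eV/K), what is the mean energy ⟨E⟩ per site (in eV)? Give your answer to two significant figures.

0.20 eV

k_BT = 8.617×10⁻⁵ × 1890 K = 0.1629 eV.
Eᵢ/kT = 0.3321, 2.161.
Z = Σ gᵢe^(−Eᵢ/kT) = 1·e^(−0.3321) + 6·e^(−2.161) = 0.7174 + 0.6913 = 1.409.
⟨E⟩ = Σ Eᵢ gᵢe^(−Eᵢ/kT) / Z = (0.0541·0.7174 + 0.352·0.6913) / 1.409 = 0.20 eV.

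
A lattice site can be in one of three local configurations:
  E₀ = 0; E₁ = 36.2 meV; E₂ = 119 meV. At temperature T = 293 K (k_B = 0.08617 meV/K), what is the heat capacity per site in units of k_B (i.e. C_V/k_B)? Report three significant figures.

0.458

k_BT = 0.08617 × 293 K = 25.248 meV.
Eᵢ/kT = 0, 1.4338, 4.7132.
Z = Σ e^(−Eᵢ/kT) = e^(−0) + e^(−1.4338) + e^(−4.7132) = 1.0000 + 0.23840 + 0.0089760 = 1.2474.
⟨E⟩ = 7.7748 meV, ⟨E²⟩ = 352.35 meV².
C_V/k_B = (⟨E²⟩ − ⟨E⟩²)/(kT)² = (352.35 − 60.448)/637.46 = 0.458.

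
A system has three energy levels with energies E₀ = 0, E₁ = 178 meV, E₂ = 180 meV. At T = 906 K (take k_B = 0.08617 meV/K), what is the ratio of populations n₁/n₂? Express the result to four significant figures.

k_BT = 0.08617 × 906 K = 78.0700 meV.
n₁/n₂ = exp[−(E₁−E₂)/kT] = exp(−(-2 meV)/(78.0700 meV)) = exp(0.0256180) = 1.026.

1.026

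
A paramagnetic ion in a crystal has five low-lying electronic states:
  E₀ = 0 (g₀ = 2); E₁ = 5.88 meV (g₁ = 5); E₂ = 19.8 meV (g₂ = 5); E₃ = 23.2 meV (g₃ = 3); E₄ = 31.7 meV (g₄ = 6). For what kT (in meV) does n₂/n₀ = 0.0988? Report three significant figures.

6.13 meV

n₂/n₀ = (g₂/g₀) exp[−(E₂−E₀)/kT] = 0.0988.
⇒ (E₂−E₀)/kT = ln((5/2)/0.0988) = ln(25.304) = 3.2310.
kT = 19.8 meV / 3.2310 = 6.13 meV.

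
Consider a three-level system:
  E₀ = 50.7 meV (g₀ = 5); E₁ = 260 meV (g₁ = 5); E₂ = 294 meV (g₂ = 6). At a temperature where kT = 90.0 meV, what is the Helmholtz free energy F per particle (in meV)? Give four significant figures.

-108.9 meV

Eᵢ/kT = 0.563333, 2.88889, 3.26667.
Z = Σ gᵢe^(−Eᵢ/kT) = 5·e^(−0.563333) + 5·e^(−2.88889) + 6·e^(−3.26667) = 2.84654 + 0.278190 + 0.228799 = 3.35353.
F = −kT ln Z = −90.0 × ln(3.35353) = −90.0 × 1.21001 = -108.9 meV.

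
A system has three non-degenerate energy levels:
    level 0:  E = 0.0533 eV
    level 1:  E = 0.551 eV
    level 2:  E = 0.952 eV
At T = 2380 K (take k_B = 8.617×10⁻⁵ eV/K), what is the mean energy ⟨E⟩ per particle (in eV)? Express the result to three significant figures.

k_BT = 8.617×10⁻⁵ × 2380 K = 0.20508 eV.
Eᵢ/kT = 0.25990, 2.6868, 4.6421.
Z = Σ e^(−Eᵢ/kT) = e^(−0.25990) + e^(−2.6868) + e^(−4.6421) = 0.77113 + 0.068099 + 0.0096374 = 0.84887.
⟨E⟩ = Σ Eᵢ e^(−Eᵢ/kT) / Z = (0.0533·0.77113 + 0.551·0.068099 + 0.952·0.0096374) / 0.84887 = 0.103 eV.

0.103 eV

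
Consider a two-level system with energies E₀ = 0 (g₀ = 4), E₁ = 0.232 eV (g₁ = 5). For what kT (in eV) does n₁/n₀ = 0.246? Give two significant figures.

0.14 eV

n₁/n₀ = (g₁/g₀) exp[−(E₁−E₀)/kT] = 0.246.
⇒ (E₁−E₀)/kT = ln((5/4)/0.246) = ln(5.081) = 1.626.
kT = 0.232 eV / 1.626 = 0.14 eV.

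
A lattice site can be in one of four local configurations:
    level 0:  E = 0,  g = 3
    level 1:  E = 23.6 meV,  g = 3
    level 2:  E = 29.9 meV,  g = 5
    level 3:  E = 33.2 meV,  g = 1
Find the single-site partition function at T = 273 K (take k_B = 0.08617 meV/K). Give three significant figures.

Z = 5.75

k_BT = 0.08617 × 273 K = 23.524 meV.
Eᵢ/kT = 0, 1.0032, 1.2710, 1.4113.
Z = Σ gᵢe^(−Eᵢ/kT) = 3·e^(−0) + 3·e^(−1.0032) + 5·e^(−1.2710) + 1·e^(−1.4113) = 3.0000 + 1.1001 + 1.4028 + 0.24383 = 5.7467.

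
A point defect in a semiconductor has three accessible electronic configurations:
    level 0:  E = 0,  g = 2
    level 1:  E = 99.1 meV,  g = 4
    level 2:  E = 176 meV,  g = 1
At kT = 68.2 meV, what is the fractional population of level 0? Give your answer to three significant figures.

Eᵢ/kT = 0, 1.4531, 2.5806.
Z = Σ gᵢe^(−Eᵢ/kT) = 2·e^(−0) + 4·e^(−1.4531) + 1·e^(−2.5806) = 2.0000 + 0.93538 + 0.075729 = 3.0111.
P₀ = g₀ e^(−E₀/kT) / Z = 2.0000/3.0111 = 0.664.

0.664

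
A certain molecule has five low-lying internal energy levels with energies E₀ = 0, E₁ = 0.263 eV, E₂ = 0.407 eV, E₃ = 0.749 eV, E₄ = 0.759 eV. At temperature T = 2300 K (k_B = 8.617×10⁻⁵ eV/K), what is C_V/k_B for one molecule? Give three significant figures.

k_BT = 8.617×10⁻⁵ × 2300 K = 0.19819 eV.
Eᵢ/kT = 0, 1.3270, 2.0536, 3.7792, 3.8297.
Z = Σ e^(−Eᵢ/kT) = e^(−0) + e^(−1.3270) + e^(−2.0536) + e^(−3.7792) + e^(−3.8297) = 1.0000 + 0.26527 + 0.12827 + 0.022841 + 0.021716 = 1.4381.
⟨E⟩ = 0.10817 eV, ⟨E²⟩ = 0.045143 eV².
C_V/k_B = (⟨E²⟩ − ⟨E⟩²)/(kT)² = (0.045143 − 0.011701)/0.039279 = 0.851.

0.851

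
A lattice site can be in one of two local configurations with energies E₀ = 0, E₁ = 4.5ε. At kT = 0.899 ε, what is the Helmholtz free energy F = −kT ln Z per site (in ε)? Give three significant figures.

-0.00600 ε

Eᵢ/kT = 0, 5.0056.
Z = Σ e^(−Eᵢ/kT) = e^(−0) + e^(−5.0056) = 1.0000 + 0.0067003 = 1.0067.
F = −kT ln Z = −0.899 × ln(1.0067) = −0.899 × 0.0066777 = -0.00600 ε.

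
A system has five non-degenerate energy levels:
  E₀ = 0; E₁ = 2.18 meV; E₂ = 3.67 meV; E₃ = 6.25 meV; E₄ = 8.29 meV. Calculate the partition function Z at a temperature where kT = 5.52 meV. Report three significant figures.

Z = 2.73

Eᵢ/kT = 0, 0.39493, 0.66486, 1.1322, 1.5018.
Z = Σ e^(−Eᵢ/kT) = e^(−0) + e^(−0.39493) + e^(−0.66486) + e^(−1.1322) + e^(−1.5018) = 1.0000 + 0.67373 + 0.51435 + 0.32232 + 0.22273 = 2.7331.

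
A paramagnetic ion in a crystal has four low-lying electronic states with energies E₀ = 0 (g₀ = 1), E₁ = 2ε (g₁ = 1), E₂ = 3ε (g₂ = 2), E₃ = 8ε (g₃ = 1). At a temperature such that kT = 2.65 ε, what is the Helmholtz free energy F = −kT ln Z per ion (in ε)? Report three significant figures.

Eᵢ/kT = 0, 0.75472, 1.1321, 3.0189.
Z = Σ gᵢe^(−Eᵢ/kT) = 1·e^(−0) + 1·e^(−0.75472) + 2·e^(−1.1321) + 1·e^(−3.0189) = 1.0000 + 0.47014 + 0.64471 + 0.048855 = 2.1637.
F = −kT ln Z = −2.65 × ln(2.1637) = −2.65 × 0.77182 = -2.05 ε.

-2.05 ε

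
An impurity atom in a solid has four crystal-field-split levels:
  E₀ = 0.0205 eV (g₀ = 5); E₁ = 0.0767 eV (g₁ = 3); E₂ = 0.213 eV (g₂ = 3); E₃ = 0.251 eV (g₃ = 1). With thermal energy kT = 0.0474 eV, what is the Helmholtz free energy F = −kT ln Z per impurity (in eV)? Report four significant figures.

Eᵢ/kT = 0.432489, 1.61814, 4.49367, 5.29536.
Z = Σ gᵢe^(−Eᵢ/kT) = 5·e^(−0.432489) + 3·e^(−1.61814) + 3·e^(−4.49367) + 1·e^(−5.29536) = 3.24446 + 0.594801 + 0.0335386 + 0.00501481 = 3.87781.
F = −kT ln Z = −0.0474 × ln(3.87781) = −0.0474 × 1.35527 = -0.06424 eV.

-0.06424 eV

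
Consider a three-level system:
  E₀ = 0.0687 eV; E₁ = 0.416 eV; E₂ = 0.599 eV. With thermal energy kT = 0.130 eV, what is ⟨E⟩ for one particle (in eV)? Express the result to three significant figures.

Eᵢ/kT = 0.52846, 3.2000, 4.6077.
Z = Σ e^(−Eᵢ/kT) = e^(−0.52846) + e^(−3.2000) + e^(−4.6077) = 0.58951 + 0.040762 + 0.0099747 = 0.64025.
⟨E⟩ = Σ Eᵢ e^(−Eᵢ/kT) / Z = (0.0687·0.58951 + 0.416·0.040762 + 0.599·0.0099747) / 0.64025 = 0.0991 eV.

0.0991 eV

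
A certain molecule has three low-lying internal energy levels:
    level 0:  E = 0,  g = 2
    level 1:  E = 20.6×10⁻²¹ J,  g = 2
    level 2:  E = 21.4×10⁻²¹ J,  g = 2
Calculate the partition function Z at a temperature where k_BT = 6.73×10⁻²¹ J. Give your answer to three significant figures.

Z = 2.18

Eᵢ/kT = 0, 3.0609, 3.1798.
Z = Σ gᵢe^(−Eᵢ/kT) = 2·e^(−0) + 2·e^(−3.0609) + 2·e^(−3.1798) = 2.0000 + 0.093691 + 0.083188 = 2.1769.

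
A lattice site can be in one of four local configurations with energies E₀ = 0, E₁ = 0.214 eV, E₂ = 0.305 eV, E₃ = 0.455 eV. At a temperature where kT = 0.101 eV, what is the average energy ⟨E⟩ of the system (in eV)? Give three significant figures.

Eᵢ/kT = 0, 2.1188, 3.0198, 4.5050.
Z = Σ e^(−Eᵢ/kT) = e^(−0) + e^(−2.1188) + e^(−3.0198) + e^(−4.5050) = 1.0000 + 0.12018 + 0.048811 + 0.011054 = 1.1800.
⟨E⟩ = Σ Eᵢ e^(−Eᵢ/kT) / Z = (0·1.0000 + 0.214·0.12018 + 0.305·0.048811 + 0.455·0.011054) / 1.1800 = 0.0387 eV.

0.0387 eV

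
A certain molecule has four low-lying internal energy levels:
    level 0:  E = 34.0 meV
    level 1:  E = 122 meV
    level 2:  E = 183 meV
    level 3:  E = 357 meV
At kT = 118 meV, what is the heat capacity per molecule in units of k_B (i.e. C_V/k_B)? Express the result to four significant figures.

Eᵢ/kT = 0.288136, 1.03390, 1.55085, 3.02542.
Z = Σ e^(−Eᵢ/kT) = e^(−0.288136) + e^(−1.03390) + e^(−1.55085) + e^(−3.02542) = 0.749660 + 0.355617 + 0.212068 + 0.0485374 = 1.36588.
⟨E⟩ = 91.5234 meV, ⟨E²⟩ = 14238.1 meV².
C_V/k_B = (⟨E²⟩ − ⟨E⟩²)/(kT)² = (14238.1 − 8376.53)/13924.0 = 0.4210.

0.4210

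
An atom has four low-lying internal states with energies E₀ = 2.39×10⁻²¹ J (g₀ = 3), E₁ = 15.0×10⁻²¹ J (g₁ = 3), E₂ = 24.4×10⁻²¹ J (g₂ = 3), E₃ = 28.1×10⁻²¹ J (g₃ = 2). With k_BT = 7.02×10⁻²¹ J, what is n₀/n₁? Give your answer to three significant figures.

6.03

n₀/n₁ = (g₀/g₁) exp[−(E₀−E₁)/kT] = (3/3) × exp(−(-12.61 ×10⁻²¹ J)/(7.02 ×10⁻²¹ J)) = (3/3) × exp(1.7963) = 6.03.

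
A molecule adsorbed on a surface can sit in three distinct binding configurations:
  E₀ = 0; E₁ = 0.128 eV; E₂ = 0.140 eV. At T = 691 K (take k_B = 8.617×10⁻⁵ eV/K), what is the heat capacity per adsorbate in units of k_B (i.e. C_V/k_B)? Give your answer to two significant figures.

0.73

k_BT = 8.617×10⁻⁵ × 691 K = 0.05954 eV.
Eᵢ/kT = 0, 2.150, 2.351.
Z = Σ e^(−Eᵢ/kT) = e^(−0) + e^(−2.150) + e^(−2.351) = 1.000 + 0.1165 + 0.09527 = 1.212.
⟨E⟩ = 0.02331 eV, ⟨E²⟩ = 0.003116 eV².
C_V/k_B = (⟨E²⟩ − ⟨E⟩²)/(kT)² = (0.003116 − 0.0005434)/0.003545 = 0.73.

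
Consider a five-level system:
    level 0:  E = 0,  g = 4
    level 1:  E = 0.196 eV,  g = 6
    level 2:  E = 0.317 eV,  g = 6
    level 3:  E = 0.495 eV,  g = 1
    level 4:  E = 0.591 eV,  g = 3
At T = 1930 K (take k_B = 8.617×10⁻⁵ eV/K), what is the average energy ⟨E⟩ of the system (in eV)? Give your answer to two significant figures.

k_BT = 8.617×10⁻⁵ × 1930 K = 0.1663 eV.
Eᵢ/kT = 0, 1.179, 1.906, 2.977, 3.554.
Z = Σ gᵢe^(−Eᵢ/kT) = 4·e^(−0) + 6·e^(−1.179) + 6·e^(−1.906) + 1·e^(−2.977) + 3·e^(−3.554) = 4.000 + 1.846 + 0.8920 + 0.05095 + 0.08583 = 6.875.
⟨E⟩ = Σ Eᵢ gᵢe^(−Eᵢ/kT) / Z = (0·4.000 + 0.196·1.846 + 0.317·0.8920 + 0.495·0.05095 + 0.591·0.08583) / 6.875 = 0.10 eV.

0.10 eV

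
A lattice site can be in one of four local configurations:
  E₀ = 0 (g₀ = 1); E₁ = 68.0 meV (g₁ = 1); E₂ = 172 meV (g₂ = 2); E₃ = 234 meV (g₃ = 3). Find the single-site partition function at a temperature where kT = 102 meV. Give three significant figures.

Eᵢ/kT = 0, 0.66667, 1.6863, 2.2941.
Z = Σ gᵢe^(−Eᵢ/kT) = 1·e^(−0) + 1·e^(−0.66667) + 2·e^(−1.6863) + 3·e^(−2.2941) = 1.0000 + 0.51342 + 0.37041 + 0.30256 = 2.1864.

Z = 2.19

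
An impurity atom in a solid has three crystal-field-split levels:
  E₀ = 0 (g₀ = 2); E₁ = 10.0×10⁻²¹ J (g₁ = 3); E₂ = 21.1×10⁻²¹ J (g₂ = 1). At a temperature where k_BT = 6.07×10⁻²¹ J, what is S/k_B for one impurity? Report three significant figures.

Eᵢ/kT = 0, 1.6474, 3.4761.
Z = Σ gᵢe^(−Eᵢ/kT) = 2·e^(−0) + 3·e^(−1.6474) + 1·e^(−3.4761) = 2.0000 + 0.57765 + 0.030928 = 2.6086.
⟨E⟩ = Σ EᵢPᵢ = 2.4646 ×10⁻²¹ J.
S/k_B = ln Z + ⟨E⟩/kT = ln(2.6086) + 2.4646/6.07 = 0.95881 + 0.40603 = 1.36.

1.36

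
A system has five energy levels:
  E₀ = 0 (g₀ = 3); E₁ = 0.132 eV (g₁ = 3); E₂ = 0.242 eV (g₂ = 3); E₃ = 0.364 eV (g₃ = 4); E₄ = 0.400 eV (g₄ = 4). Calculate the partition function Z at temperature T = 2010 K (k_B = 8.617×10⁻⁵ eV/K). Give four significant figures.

Z = 6.028

k_BT = 8.617×10⁻⁵ × 2010 K = 0.173202 eV.
Eᵢ/kT = 0, 0.762116, 1.39721, 2.10159, 2.30944.
Z = Σ gᵢe^(−Eᵢ/kT) = 3·e^(−0) + 3·e^(−0.762116) + 3·e^(−1.39721) + 4·e^(−2.10159) + 4·e^(−2.30944) = 3.00000 + 1.40003 + 0.741858 + 0.489048 + 0.397267 = 6.02820.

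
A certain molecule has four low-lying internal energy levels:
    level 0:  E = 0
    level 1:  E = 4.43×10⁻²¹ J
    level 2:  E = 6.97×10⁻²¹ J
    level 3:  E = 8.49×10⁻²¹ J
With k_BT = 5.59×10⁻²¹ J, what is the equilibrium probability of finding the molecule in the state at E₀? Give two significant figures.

Eᵢ/kT = 0, 0.7925, 1.247, 1.519.
Z = Σ e^(−Eᵢ/kT) = e^(−0) + e^(−0.7925) + e^(−1.247) + e^(−1.519) = 1.000 + 0.4527 + 0.2874 + 0.2189 = 1.959.
P₀ = e^(−E₀/kT) / Z = 1.000/1.959 = 0.51.

0.51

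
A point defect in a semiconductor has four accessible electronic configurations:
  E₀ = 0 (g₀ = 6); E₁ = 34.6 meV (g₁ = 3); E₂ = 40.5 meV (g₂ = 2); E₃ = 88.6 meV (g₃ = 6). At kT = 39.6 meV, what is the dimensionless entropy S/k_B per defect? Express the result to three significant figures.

Eᵢ/kT = 0, 0.87374, 1.0227, 2.2374.
Z = Σ gᵢe^(−Eᵢ/kT) = 6·e^(−0) + 3·e^(−0.87374) + 2·e^(−1.0227) + 6·e^(−2.2374) = 6.0000 + 1.2522 + 0.71925 + 0.64041 = 8.6119.
⟨E⟩ = Σ EᵢPᵢ = 15.002 meV.
S/k_B = ln Z + ⟨E⟩/kT = ln(8.6119) + 15.002/39.6 = 2.1531 + 0.37884 = 2.53.

2.53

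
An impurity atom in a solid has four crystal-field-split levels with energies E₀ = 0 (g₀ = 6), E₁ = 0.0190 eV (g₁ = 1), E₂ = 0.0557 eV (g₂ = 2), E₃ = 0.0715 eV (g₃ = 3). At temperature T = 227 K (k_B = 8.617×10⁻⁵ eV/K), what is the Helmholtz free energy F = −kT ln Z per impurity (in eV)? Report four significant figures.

k_BT = 8.617×10⁻⁵ × 227 K = 0.0195606 eV.
Eᵢ/kT = 0, 0.971340, 2.84756, 3.65531.
Z = Σ gᵢe^(−Eᵢ/kT) = 6·e^(−0) + 1·e^(−0.971340) + 2·e^(−2.84756) + 3·e^(−3.65531) = 6.00000 + 0.378575 + 0.115971 + 0.0775604 = 6.57211.
F = −kT ln Z = −0.0195606 × ln(6.57211) = −0.0195606 × 1.88283 = -0.03683 eV.

-0.03683 eV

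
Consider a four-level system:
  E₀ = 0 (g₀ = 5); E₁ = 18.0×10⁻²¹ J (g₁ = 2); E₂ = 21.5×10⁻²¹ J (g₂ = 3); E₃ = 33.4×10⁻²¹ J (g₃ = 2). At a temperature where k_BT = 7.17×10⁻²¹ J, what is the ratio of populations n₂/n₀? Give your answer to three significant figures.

n₂/n₀ = (g₂/g₀) exp[−(E₂−E₀)/kT] = (3/5) × exp(−(21.5 ×10⁻²¹ J)/(7.17 ×10⁻²¹ J)) = (3/5) × exp(-2.9986) = 0.0299.

0.0299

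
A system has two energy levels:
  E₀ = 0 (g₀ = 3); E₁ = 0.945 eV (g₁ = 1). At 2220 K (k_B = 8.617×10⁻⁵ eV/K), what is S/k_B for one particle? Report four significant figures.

k_BT = 8.617×10⁻⁵ × 2220 K = 0.191297 eV.
Eᵢ/kT = 0, 4.93996.
Z = Σ gᵢe^(−Eᵢ/kT) = 3·e^(−0) + 1·e^(−4.93996) = 3.00000 + 0.00715488 = 3.00715.
⟨E⟩ = Σ EᵢPᵢ = 0.00224843 eV.
S/k_B = ln Z + ⟨E⟩/kT = ln(3.00715) + 0.00224843/0.191297 = 1.10099 + 0.0117536 = 1.113.

1.113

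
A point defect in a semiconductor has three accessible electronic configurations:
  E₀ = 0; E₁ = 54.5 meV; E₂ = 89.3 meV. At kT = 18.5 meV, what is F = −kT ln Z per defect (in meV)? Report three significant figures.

-1.09 meV

Eᵢ/kT = 0, 2.9459, 4.8270.
Z = Σ e^(−Eᵢ/kT) = e^(−0) + e^(−2.9459) + e^(−4.8270) = 1.0000 + 0.052555 + 0.0080105 = 1.0606.
F = −kT ln Z = −18.5 × ln(1.0606) = −18.5 × 0.058835 = -1.09 meV.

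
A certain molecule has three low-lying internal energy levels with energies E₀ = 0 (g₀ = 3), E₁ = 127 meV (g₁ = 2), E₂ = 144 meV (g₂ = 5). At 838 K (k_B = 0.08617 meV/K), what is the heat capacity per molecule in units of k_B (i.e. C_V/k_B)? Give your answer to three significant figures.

0.699

k_BT = 0.08617 × 838 K = 72.210 meV.
Eᵢ/kT = 0, 1.7588, 1.9942.
Z = Σ gᵢe^(−Eᵢ/kT) = 3·e^(−0) + 2·e^(−1.7588) + 5·e^(−1.9942) = 3.0000 + 0.34450 + 0.68061 = 4.0251.
⟨E⟩ = 35.219 meV, ⟨E²⟩ = 4886.7 meV².
C_V/k_B = (⟨E²⟩ − ⟨E⟩²)/(kT)² = (4886.7 − 1240.4)/5214.3 = 0.699.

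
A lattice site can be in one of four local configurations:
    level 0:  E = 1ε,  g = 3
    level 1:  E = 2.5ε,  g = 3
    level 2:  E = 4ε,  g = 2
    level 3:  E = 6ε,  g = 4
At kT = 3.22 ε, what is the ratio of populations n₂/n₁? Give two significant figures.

n₂/n₁ = (g₂/g₁) exp[−(E₂−E₁)/kT] = (2/3) × exp(−(1.5ε)/(3.22ε)) = (2/3) × exp(-0.4658) = 0.42.

0.42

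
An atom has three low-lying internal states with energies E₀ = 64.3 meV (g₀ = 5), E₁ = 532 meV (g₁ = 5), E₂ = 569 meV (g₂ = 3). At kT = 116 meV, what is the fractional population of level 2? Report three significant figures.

0.00755

Eᵢ/kT = 0.55431, 4.5862, 4.9052.
Z = Σ gᵢe^(−Eᵢ/kT) = 5·e^(−0.55431) + 5·e^(−4.5862) + 3·e^(−4.9052) = 2.8723 + 0.050958 + 0.022224 = 2.9455.
P₂ = g₂ e^(−E₂/kT) / Z = 0.022224/2.9455 = 0.00755.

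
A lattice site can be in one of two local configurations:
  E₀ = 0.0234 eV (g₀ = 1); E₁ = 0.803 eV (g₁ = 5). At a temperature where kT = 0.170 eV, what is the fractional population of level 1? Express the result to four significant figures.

0.04850

Eᵢ/kT = 0.137647, 4.72353.
Z = Σ gᵢe^(−Eᵢ/kT) = 1·e^(−0.137647) + 5·e^(−4.72353) = 0.871406 + 0.0444188 = 0.915825.
P₁ = g₁ e^(−E₁/kT) / Z = 0.0444188/0.915825 = 0.04850.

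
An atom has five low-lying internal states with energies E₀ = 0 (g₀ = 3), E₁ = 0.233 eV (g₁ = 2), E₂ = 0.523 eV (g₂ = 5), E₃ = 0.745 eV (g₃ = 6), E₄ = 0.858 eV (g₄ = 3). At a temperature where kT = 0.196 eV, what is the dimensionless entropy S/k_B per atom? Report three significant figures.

Eᵢ/kT = 0, 1.1888, 2.6684, 3.8010, 4.3776.
Z = Σ gᵢe^(−Eᵢ/kT) = 3·e^(−0) + 2·e^(−1.1888) + 5·e^(−2.6684) + 6·e^(−3.8010) + 3·e^(−4.3776) = 3.0000 + 0.60917 + 0.34682 + 0.13409 + 0.037666 = 4.1277.
⟨E⟩ = Σ EᵢPᵢ = 0.11036 eV.
S/k_B = ln Z + ⟨E⟩/kT = ln(4.1277) + 0.11036/0.196 = 1.4177 + 0.56306 = 1.98.

1.98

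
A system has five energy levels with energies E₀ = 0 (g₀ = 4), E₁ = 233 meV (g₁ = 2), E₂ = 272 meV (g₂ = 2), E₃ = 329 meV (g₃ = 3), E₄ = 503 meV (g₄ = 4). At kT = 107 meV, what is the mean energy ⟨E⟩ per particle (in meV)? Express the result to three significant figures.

35.0 meV

Eᵢ/kT = 0, 2.1776, 2.5421, 3.0748, 4.7009.
Z = Σ gᵢe^(−Eᵢ/kT) = 4·e^(−0) + 2·e^(−2.1776) + 2·e^(−2.5421) + 3·e^(−3.0748) + 4·e^(−4.7009) = 4.0000 + 0.22663 + 0.15740 + 0.13860 + 0.036348 = 4.5590.
⟨E⟩ = Σ Eᵢ gᵢe^(−Eᵢ/kT) / Z = (0·4.0000 + 233·0.22663 + 272·0.15740 + 329·0.13860 + 503·0.036348) / 4.5590 = 35.0 meV.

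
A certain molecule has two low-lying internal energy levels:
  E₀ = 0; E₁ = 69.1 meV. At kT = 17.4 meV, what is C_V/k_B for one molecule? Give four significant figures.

Eᵢ/kT = 0, 3.97126.
Z = Σ e^(−Eᵢ/kT) = e^(−0) + e^(−3.97126) = 1.00000 + 0.0188497 = 1.01885.
⟨E⟩ = 1.27842 meV, ⟨E²⟩ = 88.3386 meV².
C_V/k_B = (⟨E²⟩ − ⟨E⟩²)/(kT)² = (88.3386 − 1.63436)/302.760 = 0.2864.

0.2864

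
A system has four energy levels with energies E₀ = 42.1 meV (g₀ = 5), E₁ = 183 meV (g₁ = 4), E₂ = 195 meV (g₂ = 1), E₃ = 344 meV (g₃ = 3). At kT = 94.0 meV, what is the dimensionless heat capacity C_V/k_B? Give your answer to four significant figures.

0.4990

Eᵢ/kT = 0.447872, 1.94681, 2.07447, 3.65957.
Z = Σ gᵢe^(−Eᵢ/kT) = 5·e^(−0.447872) + 4·e^(−1.94681) + 1·e^(−2.07447) + 3·e^(−3.65957) = 3.19493 + 0.570915 + 0.125623 + 0.0772307 = 3.96870.
⟨E⟩ = 73.0838 meV, ⟨E²⟩ = 9750.82 meV².
C_V/k_B = (⟨E²⟩ − ⟨E⟩²)/(kT)² = (9750.82 − 5341.24)/8836.00 = 0.4990.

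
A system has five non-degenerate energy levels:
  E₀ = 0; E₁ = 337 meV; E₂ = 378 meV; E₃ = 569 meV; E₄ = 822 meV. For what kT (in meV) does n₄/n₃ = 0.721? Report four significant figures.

n₄/n₃ = exp[−(E₄−E₃)/kT] = 0.721.
⇒ (E₄−E₃)/kT = ln(1/0.721) = ln(1.38696) = 0.327114.
kT = 253 meV / 0.327114 = 773.4 meV.

773.4 meV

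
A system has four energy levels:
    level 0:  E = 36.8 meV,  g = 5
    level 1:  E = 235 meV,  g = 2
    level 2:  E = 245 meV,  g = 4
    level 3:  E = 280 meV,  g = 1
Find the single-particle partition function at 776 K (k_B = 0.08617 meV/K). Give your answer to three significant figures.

Z = 3.06

k_BT = 0.08617 × 776 K = 66.868 meV.
Eᵢ/kT = 0.55034, 3.5144, 3.6639, 4.1874.
Z = Σ gᵢe^(−Eᵢ/kT) = 5·e^(−0.55034) + 2·e^(−3.5144) + 4·e^(−3.6639) + 1·e^(−4.1874) = 2.8838 + 0.059531 + 0.10253 + 0.015186 = 3.0610.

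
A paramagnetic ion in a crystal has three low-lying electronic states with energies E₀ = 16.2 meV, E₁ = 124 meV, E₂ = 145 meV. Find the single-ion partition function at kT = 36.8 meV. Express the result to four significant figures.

Z = 0.6977

Eᵢ/kT = 0.440217, 3.36957, 3.94022.
Z = Σ e^(−Eᵢ/kT) = e^(−0.440217) + e^(−3.36957) + e^(−3.94022) = 0.643897 + 0.0344044 + 0.0194439 = 0.697745.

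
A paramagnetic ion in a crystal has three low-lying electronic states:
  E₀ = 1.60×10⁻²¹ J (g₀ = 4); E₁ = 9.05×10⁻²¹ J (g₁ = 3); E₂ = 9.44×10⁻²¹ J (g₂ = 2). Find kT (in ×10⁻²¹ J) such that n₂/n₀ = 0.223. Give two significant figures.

n₂/n₀ = (g₂/g₀) exp[−(E₂−E₀)/kT] = 0.223.
⇒ (E₂−E₀)/kT = ln((2/4)/0.223) = ln(2.242) = 0.8074.
kT = 7.84 ×10⁻²¹ J / 0.8074 = 9.7 ×10⁻²¹ J.

9.7 ×10⁻²¹ J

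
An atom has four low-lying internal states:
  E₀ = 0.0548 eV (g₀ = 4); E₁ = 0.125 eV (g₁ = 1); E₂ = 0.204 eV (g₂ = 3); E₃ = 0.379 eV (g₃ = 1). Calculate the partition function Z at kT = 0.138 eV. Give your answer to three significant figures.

Eᵢ/kT = 0.39710, 0.90580, 1.4783, 2.7464.
Z = Σ gᵢe^(−Eᵢ/kT) = 4·e^(−0.39710) + 1·e^(−0.90580) + 3·e^(−1.4783) + 1·e^(−2.7464) = 2.6891 + 0.40422 + 0.68408 + 0.064158 = 3.8416.

Z = 3.84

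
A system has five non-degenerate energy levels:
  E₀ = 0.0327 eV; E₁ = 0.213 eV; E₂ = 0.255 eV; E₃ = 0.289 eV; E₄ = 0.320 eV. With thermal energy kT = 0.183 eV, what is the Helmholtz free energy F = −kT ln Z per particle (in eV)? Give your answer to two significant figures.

-0.11 eV

Eᵢ/kT = 0.1787, 1.164, 1.393, 1.579, 1.749.
Z = Σ e^(−Eᵢ/kT) = e^(−0.1787) + e^(−1.164) + e^(−1.393) + e^(−1.579) + e^(−1.749) = 0.8364 + 0.3122 + 0.2483 + 0.2062 + 0.1739 = 1.777.
F = −kT ln Z = −0.183 × ln(1.777) = −0.183 × 0.5749 = -0.11 eV.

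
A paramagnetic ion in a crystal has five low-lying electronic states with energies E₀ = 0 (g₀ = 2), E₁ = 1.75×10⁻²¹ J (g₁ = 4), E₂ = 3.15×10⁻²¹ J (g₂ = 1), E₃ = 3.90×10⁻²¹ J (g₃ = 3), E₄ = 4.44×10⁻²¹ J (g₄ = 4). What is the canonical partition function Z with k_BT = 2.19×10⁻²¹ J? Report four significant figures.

Z = 5.068

Eᵢ/kT = 0, 0.799087, 1.43836, 1.78082, 2.02740.
Z = Σ gᵢe^(−Eᵢ/kT) = 2·e^(−0) + 4·e^(−0.799087) + 1·e^(−1.43836) + 3·e^(−1.78082) + 4·e^(−2.02740) = 2.00000 + 1.79896 + 0.237317 + 0.505500 + 0.526710 = 5.06849.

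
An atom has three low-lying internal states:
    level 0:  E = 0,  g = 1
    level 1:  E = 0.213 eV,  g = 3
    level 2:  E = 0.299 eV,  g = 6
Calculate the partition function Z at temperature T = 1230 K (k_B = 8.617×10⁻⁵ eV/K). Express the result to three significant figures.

Z = 1.76

k_BT = 8.617×10⁻⁵ × 1230 K = 0.10599 eV.
Eᵢ/kT = 0, 2.0096, 2.8210.
Z = Σ gᵢe^(−Eᵢ/kT) = 1·e^(−0) + 3·e^(−2.0096) + 6·e^(−2.8210) = 1.0000 + 0.40213 + 0.35728 = 1.7594.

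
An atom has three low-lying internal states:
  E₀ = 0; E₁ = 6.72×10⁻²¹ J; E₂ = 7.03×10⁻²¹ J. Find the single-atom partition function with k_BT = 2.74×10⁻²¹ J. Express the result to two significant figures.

Eᵢ/kT = 0, 2.453, 2.566.
Z = Σ e^(−Eᵢ/kT) = e^(−0) + e^(−2.453) + e^(−2.566) = 1.000 + 0.08604 + 0.07684 = 1.163.

Z = 1.2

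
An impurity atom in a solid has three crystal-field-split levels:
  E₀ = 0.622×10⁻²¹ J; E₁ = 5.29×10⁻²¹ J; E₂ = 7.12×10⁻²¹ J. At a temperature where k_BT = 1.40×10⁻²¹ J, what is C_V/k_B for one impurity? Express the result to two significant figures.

Eᵢ/kT = 0.4443, 3.779, 5.086.
Z = Σ e^(−Eᵢ/kT) = e^(−0.4443) + e^(−3.779) + e^(−5.086) = 0.6413 + 0.02285 + 0.006183 = 0.6703.
⟨E⟩ = 0.8411, ⟨E²⟩ = 1.792.
C_V/k_B = (⟨E²⟩ − ⟨E⟩²)/(kT)² = (1.792 − 0.7074)/1.960 = 0.55.

0.55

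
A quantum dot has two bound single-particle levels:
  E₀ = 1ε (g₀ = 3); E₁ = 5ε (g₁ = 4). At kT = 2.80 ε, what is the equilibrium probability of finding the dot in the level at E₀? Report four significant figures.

0.7578

Eᵢ/kT = 0.357143, 1.78571.
Z = Σ gᵢe^(−Eᵢ/kT) = 3·e^(−0.357143) + 4·e^(−1.78571) = 2.09902 + 0.670712 = 2.76973.
P₀ = g₀ e^(−E₀/kT) / Z = 2.09902/2.76973 = 0.7578.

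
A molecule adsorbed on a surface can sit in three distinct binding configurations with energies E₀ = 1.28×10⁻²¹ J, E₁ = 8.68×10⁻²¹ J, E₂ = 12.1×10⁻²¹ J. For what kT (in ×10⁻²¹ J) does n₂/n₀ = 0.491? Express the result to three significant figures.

n₂/n₀ = exp[−(E₂−E₀)/kT] = 0.491.
⇒ (E₂−E₀)/kT = ln(1/0.491) = ln(2.0367) = 0.71133.
kT = 10.82 ×10⁻²¹ J / 0.71133 = 15.2 ×10⁻²¹ J.

15.2 ×10⁻²¹ J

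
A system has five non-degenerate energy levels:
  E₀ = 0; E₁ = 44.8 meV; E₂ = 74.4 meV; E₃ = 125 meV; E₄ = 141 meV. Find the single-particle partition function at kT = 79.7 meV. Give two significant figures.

Z = 2.3

Eᵢ/kT = 0, 0.5621, 0.9335, 1.568, 1.769.
Z = Σ e^(−Eᵢ/kT) = e^(−0) + e^(−0.5621) + e^(−0.9335) + e^(−1.568) + e^(−1.769) = 1.000 + 0.5700 + 0.3932 + 0.2085 + 0.1705 = 2.342.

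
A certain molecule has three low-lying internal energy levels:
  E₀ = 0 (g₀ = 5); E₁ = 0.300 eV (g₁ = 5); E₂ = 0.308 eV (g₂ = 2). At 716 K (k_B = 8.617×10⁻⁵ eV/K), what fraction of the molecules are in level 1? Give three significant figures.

k_BT = 8.617×10⁻⁵ × 716 K = 0.061698 eV.
Eᵢ/kT = 0, 4.8624, 4.9921.
Z = Σ gᵢe^(−Eᵢ/kT) = 5·e^(−0) + 5·e^(−4.8624) + 2·e^(−4.9921) = 5.0000 + 0.038660 + 0.013583 = 5.0522.
P₁ = g₁ e^(−E₁/kT) / Z = 0.038660/5.0522 = 0.00765.

0.00765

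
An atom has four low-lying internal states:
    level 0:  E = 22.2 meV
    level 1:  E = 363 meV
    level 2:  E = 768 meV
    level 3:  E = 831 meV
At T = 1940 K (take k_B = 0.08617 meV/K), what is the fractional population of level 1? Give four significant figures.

0.1133

k_BT = 0.08617 × 1940 K = 167.170 meV.
Eᵢ/kT = 0.132799, 2.17144, 4.59413, 4.97099.
Z = Σ e^(−Eᵢ/kT) = e^(−0.132799) + e^(−2.17144) + e^(−4.59413) + e^(−4.97099) = 0.875641 + 0.114013 + 0.0101110 + 0.00693628 = 1.00670.
P₁ = e^(−E₁/kT) / Z = 0.114013/1.00670 = 0.1133.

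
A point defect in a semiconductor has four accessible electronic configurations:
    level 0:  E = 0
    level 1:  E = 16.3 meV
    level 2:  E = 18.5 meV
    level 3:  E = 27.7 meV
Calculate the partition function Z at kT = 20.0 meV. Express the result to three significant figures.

Z = 2.09

Eᵢ/kT = 0, 0.81500, 0.92500, 1.3850.
Z = Σ e^(−Eᵢ/kT) = e^(−0) + e^(−0.81500) + e^(−0.92500) + e^(−1.3850) = 1.0000 + 0.44264 + 0.39653 + 0.25032 = 2.0895.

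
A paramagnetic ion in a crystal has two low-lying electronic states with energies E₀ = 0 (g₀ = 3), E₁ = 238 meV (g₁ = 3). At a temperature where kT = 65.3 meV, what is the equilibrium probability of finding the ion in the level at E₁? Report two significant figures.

0.025

Eᵢ/kT = 0, 3.645.
Z = Σ gᵢe^(−Eᵢ/kT) = 3·e^(−0) + 3·e^(−3.645) = 3.000 + 0.07836 = 3.078.
P₁ = g₁ e^(−E₁/kT) / Z = 0.07836/3.078 = 0.025.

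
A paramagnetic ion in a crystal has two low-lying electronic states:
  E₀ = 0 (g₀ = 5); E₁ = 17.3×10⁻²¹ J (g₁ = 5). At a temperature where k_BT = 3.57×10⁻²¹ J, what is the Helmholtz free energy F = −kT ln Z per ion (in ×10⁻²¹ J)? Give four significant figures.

-5.774 ×10⁻²¹ J

Eᵢ/kT = 0, 4.84594.
Z = Σ gᵢe^(−Eᵢ/kT) = 5·e^(−0) + 5·e^(−4.84594) = 5.00000 + 0.0393011 = 5.03930.
F = −kT ln Z = −3.57 × ln(5.03930) = −3.57 × 1.61727 = -5.774 ×10⁻²¹ J.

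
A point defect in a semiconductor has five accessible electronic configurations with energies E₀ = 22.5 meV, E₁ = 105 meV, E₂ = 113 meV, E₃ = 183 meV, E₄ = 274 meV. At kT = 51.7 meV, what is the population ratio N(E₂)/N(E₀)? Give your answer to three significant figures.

0.174

n₂/n₀ = exp[−(E₂−E₀)/kT] = exp(−(90.5 meV)/(51.7 meV)) = exp(-1.7505) = 0.174.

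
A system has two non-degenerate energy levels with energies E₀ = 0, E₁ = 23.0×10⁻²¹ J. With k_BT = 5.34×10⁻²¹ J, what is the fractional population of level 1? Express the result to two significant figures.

Eᵢ/kT = 0, 4.307.
Z = Σ e^(−Eᵢ/kT) = e^(−0) + e^(−4.307) = 1.000 + 0.01347 = 1.013.
P₁ = e^(−E₁/kT) / Z = 0.01347/1.013 = 0.013.

0.013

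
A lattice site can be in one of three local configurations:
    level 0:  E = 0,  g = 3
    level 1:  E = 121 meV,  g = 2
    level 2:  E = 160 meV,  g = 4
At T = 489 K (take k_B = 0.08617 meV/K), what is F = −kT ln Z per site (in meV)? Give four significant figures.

k_BT = 0.08617 × 489 K = 42.1371 meV.
Eᵢ/kT = 0, 2.87158, 3.79713.
Z = Σ gᵢe^(−Eᵢ/kT) = 3·e^(−0) + 2·e^(−2.87158) + 4·e^(−3.79713) = 3.00000 + 0.113219 + 0.0897403 = 3.20296.
F = −kT ln Z = −42.1371 × ln(3.20296) = −42.1371 × 1.16408 = -49.05 meV.

-49.05 meV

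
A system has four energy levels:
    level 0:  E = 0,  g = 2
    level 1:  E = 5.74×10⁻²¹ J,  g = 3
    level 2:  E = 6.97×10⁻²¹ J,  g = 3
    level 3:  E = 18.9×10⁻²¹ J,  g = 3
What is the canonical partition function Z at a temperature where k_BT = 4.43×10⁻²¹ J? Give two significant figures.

Z = 3.5

Eᵢ/kT = 0, 1.296, 1.573, 4.266.
Z = Σ gᵢe^(−Eᵢ/kT) = 2·e^(−0) + 3·e^(−1.296) + 3·e^(−1.573) + 3·e^(−4.266) = 2.000 + 0.8209 + 0.6223 + 0.04211 = 3.485.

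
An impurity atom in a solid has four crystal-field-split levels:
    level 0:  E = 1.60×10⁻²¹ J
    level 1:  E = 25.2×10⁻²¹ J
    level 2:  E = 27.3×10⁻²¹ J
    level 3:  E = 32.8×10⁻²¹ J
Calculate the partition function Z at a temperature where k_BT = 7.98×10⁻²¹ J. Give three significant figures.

Eᵢ/kT = 0.20050, 3.1579, 3.4211, 4.1103.
Z = Σ e^(−Eᵢ/kT) = e^(−0.20050) + e^(−3.1579) + e^(−3.4211) + e^(−4.1103) = 0.81832 + 0.042515 + 0.032676 + 0.016403 = 0.90991.

Z = 0.910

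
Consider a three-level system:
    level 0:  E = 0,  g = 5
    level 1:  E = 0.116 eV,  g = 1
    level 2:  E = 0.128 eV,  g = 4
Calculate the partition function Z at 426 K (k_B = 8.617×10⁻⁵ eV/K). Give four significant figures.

k_BT = 8.617×10⁻⁵ × 426 K = 0.0367084 eV.
Eᵢ/kT = 0, 3.16004, 3.48694.
Z = Σ gᵢe^(−Eᵢ/kT) = 5·e^(−0) + 1·e^(−3.16004) + 4·e^(−3.48694) = 5.00000 + 0.0424240 + 0.122377 = 5.16480.

Z = 5.165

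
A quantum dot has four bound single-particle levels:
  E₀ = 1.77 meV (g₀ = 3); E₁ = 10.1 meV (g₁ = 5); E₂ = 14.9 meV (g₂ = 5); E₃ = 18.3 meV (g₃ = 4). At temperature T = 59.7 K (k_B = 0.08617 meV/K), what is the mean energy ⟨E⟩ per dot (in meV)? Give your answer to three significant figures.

5.30 meV

k_BT = 0.08617 × 59.7 K = 5.1443 meV.
Eᵢ/kT = 0.34407, 1.9633, 2.8964, 3.5573.
Z = Σ gᵢe^(−Eᵢ/kT) = 3·e^(−0.34407) + 5·e^(−1.9633) + 5·e^(−2.8964) + 4·e^(−3.5573) = 2.1266 + 0.70197 + 0.27611 + 0.11406 = 3.2187.
⟨E⟩ = Σ Eᵢ gᵢe^(−Eᵢ/kT) / Z = (1.77·2.1266 + 10.1·0.70197 + 14.9·0.27611 + 18.3·0.11406) / 3.2187 = 5.30 meV.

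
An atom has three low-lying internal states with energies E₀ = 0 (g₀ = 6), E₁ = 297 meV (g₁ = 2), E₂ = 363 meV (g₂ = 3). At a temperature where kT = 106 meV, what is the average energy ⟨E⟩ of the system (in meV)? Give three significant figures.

Eᵢ/kT = 0, 2.8019, 3.4245.
Z = Σ gᵢe^(−Eᵢ/kT) = 6·e^(−0) + 2·e^(−2.8019) + 3·e^(−3.4245) = 6.0000 + 0.12139 + 0.097697 = 6.2191.
⟨E⟩ = Σ Eᵢ gᵢe^(−Eᵢ/kT) / Z = (0·6.0000 + 297·0.12139 + 363·0.097697) / 6.2191 = 11.5 meV.

11.5 meV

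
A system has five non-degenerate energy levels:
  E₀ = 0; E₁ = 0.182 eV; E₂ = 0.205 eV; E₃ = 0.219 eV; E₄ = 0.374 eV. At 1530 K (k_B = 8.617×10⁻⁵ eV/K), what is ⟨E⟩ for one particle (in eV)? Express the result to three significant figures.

k_BT = 8.617×10⁻⁵ × 1530 K = 0.13184 eV.
Eᵢ/kT = 0, 1.3805, 1.5549, 1.6611, 2.8368.
Z = Σ e^(−Eᵢ/kT) = e^(−0) + e^(−1.3805) + e^(−1.5549) + e^(−1.6611) + e^(−2.8368) = 1.0000 + 0.25145 + 0.21121 + 0.18993 + 0.058613 = 1.7112.
⟨E⟩ = Σ Eᵢ e^(−Eᵢ/kT) / Z = (0·1.0000 + 0.182·0.25145 + 0.205·0.21121 + 0.219·0.18993 + 0.374·0.058613) / 1.7112 = 0.0892 eV.

0.0892 eV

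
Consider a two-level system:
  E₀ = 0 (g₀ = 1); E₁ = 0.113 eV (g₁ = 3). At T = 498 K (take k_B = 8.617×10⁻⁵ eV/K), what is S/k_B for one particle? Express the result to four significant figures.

k_BT = 8.617×10⁻⁵ × 498 K = 0.0429127 eV.
Eᵢ/kT = 0, 2.63325.
Z = Σ gᵢe^(−Eᵢ/kT) = 1·e^(−0) + 3·e^(−2.63325) = 1.00000 + 0.215534 = 1.21553.
⟨E⟩ = Σ EᵢPᵢ = 0.0200368 eV.
S/k_B = ln Z + ⟨E⟩/kT = ln(1.21553) + 0.0200368/0.0429127 = 0.195180 + 0.466920 = 0.6621.

0.6621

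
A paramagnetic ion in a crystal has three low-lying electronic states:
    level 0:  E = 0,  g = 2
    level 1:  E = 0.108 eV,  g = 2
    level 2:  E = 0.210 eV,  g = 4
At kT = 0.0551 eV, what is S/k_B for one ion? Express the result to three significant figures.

Eᵢ/kT = 0, 1.9601, 3.8113.
Z = Σ gᵢe^(−Eᵢ/kT) = 2·e^(−0) + 2·e^(−1.9601) + 4·e^(−3.8113) = 2.0000 + 0.28169 + 0.088478 = 2.3702.
⟨E⟩ = Σ EᵢPᵢ = 0.020675 eV.
S/k_B = ln Z + ⟨E⟩/kT = ln(2.3702) + 0.020675/0.0551 = 0.86297 + 0.37523 = 1.24.

1.24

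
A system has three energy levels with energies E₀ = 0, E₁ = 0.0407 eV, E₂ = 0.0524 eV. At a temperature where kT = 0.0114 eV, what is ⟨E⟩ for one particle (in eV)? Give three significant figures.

Eᵢ/kT = 0, 3.5702, 4.5965.
Z = Σ e^(−Eᵢ/kT) = e^(−0) + e^(−3.5702) + e^(−4.5965) = 1.0000 + 0.028150 + 0.010087 = 1.0382.
⟨E⟩ = Σ Eᵢ e^(−Eᵢ/kT) / Z = (0·1.0000 + 0.0407·0.028150 + 0.0524·0.010087) / 1.0382 = 0.00161 eV.

0.00161 eV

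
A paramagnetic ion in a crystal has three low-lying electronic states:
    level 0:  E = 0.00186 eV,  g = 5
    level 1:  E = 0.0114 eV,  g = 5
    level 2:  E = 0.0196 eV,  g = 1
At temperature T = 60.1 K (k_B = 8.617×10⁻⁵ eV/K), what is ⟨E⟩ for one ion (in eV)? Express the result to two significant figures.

0.0033 eV

k_BT = 8.617×10⁻⁵ × 60.1 K = 0.005179 eV.
Eᵢ/kT = 0.3591, 2.201, 3.785.
Z = Σ gᵢe^(−Eᵢ/kT) = 5·e^(−0.3591) + 5·e^(−2.201) + 1·e^(−3.785) = 3.492 + 0.5535 + 0.02271 = 4.068.
⟨E⟩ = Σ Eᵢ gᵢe^(−Eᵢ/kT) / Z = (0.00186·3.492 + 0.0114·0.5535 + 0.0196·0.02271) / 4.068 = 0.0033 eV.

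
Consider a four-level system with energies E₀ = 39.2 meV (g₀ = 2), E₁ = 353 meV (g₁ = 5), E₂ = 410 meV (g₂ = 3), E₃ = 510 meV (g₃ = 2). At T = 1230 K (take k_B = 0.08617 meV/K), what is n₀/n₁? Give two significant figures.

k_BT = 0.08617 × 1230 K = 106.0 meV.
n₀/n₁ = (g₀/g₁) exp[−(E₀−E₁)/kT] = (2/5) × exp(−(-313.8 meV)/(106.0 meV)) = (2/5) × exp(2.960) = 7.7.

7.7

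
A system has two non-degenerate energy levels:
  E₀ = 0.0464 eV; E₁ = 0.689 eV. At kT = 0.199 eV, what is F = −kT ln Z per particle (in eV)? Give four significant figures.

Eᵢ/kT = 0.233166, 3.46231.
Z = Σ e^(−Eᵢ/kT) = e^(−0.233166) + e^(−3.46231) = 0.792022 + 0.0313572 = 0.823379.
F = −kT ln Z = −0.199 × ln(0.823379) = −0.199 × -0.194339 = 0.03867 eV.

0.03867 eV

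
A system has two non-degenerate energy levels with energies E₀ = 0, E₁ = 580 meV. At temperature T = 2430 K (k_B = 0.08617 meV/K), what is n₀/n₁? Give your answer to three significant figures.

k_BT = 0.08617 × 2430 K = 209.39 meV.
n₀/n₁ = exp[−(E₀−E₁)/kT] = exp(−(-580 meV)/(209.39 meV)) = exp(2.7700) = 16.0.

16.0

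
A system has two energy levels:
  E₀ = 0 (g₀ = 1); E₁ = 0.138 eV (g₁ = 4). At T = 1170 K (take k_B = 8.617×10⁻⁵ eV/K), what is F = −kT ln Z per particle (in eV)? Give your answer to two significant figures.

k_BT = 8.617×10⁻⁵ × 1170 K = 0.1008 eV.
Eᵢ/kT = 0, 1.369.
Z = Σ gᵢe^(−Eᵢ/kT) = 1·e^(−0) + 4·e^(−1.369) = 1.000 + 1.017 = 2.017.
F = −kT ln Z = −0.1008 × ln(2.017) = −0.1008 × 0.7016 = -0.071 eV.

-0.071 eV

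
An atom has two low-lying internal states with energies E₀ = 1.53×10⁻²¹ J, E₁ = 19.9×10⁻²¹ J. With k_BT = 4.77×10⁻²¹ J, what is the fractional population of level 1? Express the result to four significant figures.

Eᵢ/kT = 0.320755, 4.17191.
Z = Σ e^(−Eᵢ/kT) = e^(−0.320755) + e^(−4.17191) = 0.725601 + 0.0154228 = 0.741024.
P₁ = e^(−E₁/kT) / Z = 0.0154228/0.741024 = 0.02081.

0.02081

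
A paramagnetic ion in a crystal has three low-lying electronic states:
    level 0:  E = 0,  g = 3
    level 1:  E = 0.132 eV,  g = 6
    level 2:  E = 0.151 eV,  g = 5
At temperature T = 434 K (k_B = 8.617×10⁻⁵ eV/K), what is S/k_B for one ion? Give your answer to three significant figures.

k_BT = 8.617×10⁻⁵ × 434 K = 0.037398 eV.
Eᵢ/kT = 0, 3.5296, 4.0376.
Z = Σ gᵢe^(−Eᵢ/kT) = 3·e^(−0) + 6·e^(−3.5296) + 5·e^(−4.0376) = 3.0000 + 0.17590 + 0.088199 = 3.2641.
⟨E⟩ = Σ EᵢPᵢ = 0.011194 eV.
S/k_B = ln Z + ⟨E⟩/kT = ln(3.2641) + 0.011194/0.037398 = 1.1830 + 0.29932 = 1.48.

1.48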